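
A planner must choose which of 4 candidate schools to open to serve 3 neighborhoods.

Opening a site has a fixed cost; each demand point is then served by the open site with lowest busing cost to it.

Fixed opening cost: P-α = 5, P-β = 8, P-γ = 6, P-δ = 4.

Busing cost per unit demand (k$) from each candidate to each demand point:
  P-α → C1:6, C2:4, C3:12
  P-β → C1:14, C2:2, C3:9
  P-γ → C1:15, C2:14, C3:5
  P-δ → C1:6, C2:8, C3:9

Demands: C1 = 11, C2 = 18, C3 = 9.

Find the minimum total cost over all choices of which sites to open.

165

Open {P-β, P-γ, P-δ}: assign each demand point to its cheapest open site.
  C1→P-δ 11×6=66, C2→P-β 18×2=36, C3→P-γ 9×5=45
  busing cost 147, fixed 18 → total 165.
Compare {P-α, P-β, P-γ}: busing cost 147 + fixed 19 = 166.
Compare {P-α, P-β, P-γ, P-δ}: busing cost 147 + fixed 23 = 170.
Compare {P-α, P-γ}: busing cost 183 + fixed 11 = 194.
All other subsets cost ≥ 166. Minimum total cost: 165.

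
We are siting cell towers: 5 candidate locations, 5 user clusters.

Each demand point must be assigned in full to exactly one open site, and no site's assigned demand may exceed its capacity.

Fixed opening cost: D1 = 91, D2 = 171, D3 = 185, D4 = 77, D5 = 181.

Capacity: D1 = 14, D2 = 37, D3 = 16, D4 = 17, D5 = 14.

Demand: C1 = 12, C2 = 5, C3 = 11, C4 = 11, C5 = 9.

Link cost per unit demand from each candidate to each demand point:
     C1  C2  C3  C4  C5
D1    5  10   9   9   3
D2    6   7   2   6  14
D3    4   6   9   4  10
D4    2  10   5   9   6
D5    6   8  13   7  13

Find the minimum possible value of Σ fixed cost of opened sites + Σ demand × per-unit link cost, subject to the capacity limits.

Open {D1, D2}; cheapest assignment that respects the capacities:
  D1 (cap 14, load 14): C2, C5 — cost 5×10 + 9×3 = 77
  D2 (cap 37, load 34): C1, C3, C4 — cost 12×6 + 11×2 + 11×6 = 160
  Shipping 237, fixed 262 → total 499.
  Any other capacity-feasible assignment to {D1, D2} ships for at least 237.
Compare {D2, D4}: its best feasible assignment gives total 512.
Compare {D1, D2, D4}: its best feasible assignment gives total 513.
Every other set of open sites that can feasibly serve all demand totals ≥ 512 even under its best assignment. Minimum: 499.

499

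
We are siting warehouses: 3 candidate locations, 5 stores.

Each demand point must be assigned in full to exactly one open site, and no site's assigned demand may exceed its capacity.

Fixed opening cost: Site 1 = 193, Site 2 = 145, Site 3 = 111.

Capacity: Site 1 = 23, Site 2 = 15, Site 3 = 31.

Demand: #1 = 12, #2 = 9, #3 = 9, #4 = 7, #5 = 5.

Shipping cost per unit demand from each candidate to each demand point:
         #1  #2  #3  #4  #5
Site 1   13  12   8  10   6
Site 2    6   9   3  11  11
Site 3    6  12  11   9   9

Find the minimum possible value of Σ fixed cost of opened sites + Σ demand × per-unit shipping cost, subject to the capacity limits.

Open {Site 2, Site 3}; cheapest assignment that respects the capacities:
  Site 2 (cap 15, load 14): #3, #5 — cost 9×3 + 5×11 = 82
  Site 3 (cap 31, load 28): #1, #2, #4 — cost 12×6 + 9×12 + 7×9 = 243
  Shipping 325, fixed 256 → total 581.
  Any other capacity-feasible assignment to {Site 2, Site 3} ships for at least 325.
Compare {Site 1, Site 3}: its best feasible assignment gives total 649.
Compare {Site 1, Site 2, Site 3}: its best feasible assignment gives total 749.
Every other set of open sites that can feasibly serve all demand totals ≥ 649 even under its best assignment. Minimum: 581.

581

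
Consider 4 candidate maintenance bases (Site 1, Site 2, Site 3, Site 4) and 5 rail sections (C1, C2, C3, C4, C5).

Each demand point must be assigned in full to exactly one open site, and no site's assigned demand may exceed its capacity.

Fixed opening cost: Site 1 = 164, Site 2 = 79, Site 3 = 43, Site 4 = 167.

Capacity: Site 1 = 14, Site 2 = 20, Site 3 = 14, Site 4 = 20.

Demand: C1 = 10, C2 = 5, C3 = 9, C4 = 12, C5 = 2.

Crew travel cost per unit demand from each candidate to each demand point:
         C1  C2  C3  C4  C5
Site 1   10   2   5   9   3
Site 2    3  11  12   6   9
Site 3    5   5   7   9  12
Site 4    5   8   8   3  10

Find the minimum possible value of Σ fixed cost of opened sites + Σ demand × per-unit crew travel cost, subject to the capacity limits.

461

Open {Site 2, Site 3, Site 4}; cheapest assignment that respects the capacities:
  Site 2 (cap 20, load 12): C1, C5 — cost 10×3 + 2×9 = 48
  Site 3 (cap 14, load 14): C2, C3 — cost 5×5 + 9×7 = 88
  Site 4 (cap 20, load 12): C4 — cost 12×3 = 36
  Shipping 172, fixed 289 → total 461.
  Any other capacity-feasible assignment to {Site 2, Site 3, Site 4} ships for at least 172.
Compare {Site 2, Site 4}: its best feasible assignment gives total 480.
Compare {Site 1, Site 2, Site 3}: its best feasible assignment gives total 481.
Every other set of open sites that can feasibly serve all demand totals ≥ 480 even under its best assignment. Minimum: 461.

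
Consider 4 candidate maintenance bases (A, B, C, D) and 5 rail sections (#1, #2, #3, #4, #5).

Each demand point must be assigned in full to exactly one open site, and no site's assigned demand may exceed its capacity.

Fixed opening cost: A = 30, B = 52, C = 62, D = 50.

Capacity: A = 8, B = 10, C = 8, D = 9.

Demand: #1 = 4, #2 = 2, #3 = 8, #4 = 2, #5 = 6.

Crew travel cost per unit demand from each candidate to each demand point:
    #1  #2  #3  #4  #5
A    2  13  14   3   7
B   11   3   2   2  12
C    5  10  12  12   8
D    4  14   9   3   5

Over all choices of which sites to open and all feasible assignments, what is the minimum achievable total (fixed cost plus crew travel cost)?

Open {A, B, D}; cheapest assignment that respects the capacities:
  A (cap 8, load 6): #1, #4 — cost 4×2 + 2×3 = 14
  B (cap 10, load 10): #2, #3 — cost 2×3 + 8×2 = 22
  D (cap 9, load 6): #5 — cost 6×5 = 30
  Shipping 66, fixed 132 → total 198.
  Any other capacity-feasible assignment to {A, B, D} ships for at least 66.
Compare {A, B, C}: its best feasible assignment gives total 228.
Compare {B, C, D}: its best feasible assignment gives total 242.
Every other set of open sites that can feasibly serve all demand totals ≥ 228 even under its best assignment. Minimum: 198.

198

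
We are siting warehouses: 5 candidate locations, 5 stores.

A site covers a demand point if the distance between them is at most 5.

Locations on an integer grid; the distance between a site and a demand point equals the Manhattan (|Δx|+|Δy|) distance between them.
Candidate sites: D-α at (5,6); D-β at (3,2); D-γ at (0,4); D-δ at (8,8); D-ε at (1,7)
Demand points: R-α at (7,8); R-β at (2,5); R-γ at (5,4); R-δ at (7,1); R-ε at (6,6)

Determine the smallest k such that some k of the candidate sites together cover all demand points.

Coverage sets (demand points within 5 of each site):
  D-α: {R-α, R-β, R-γ, R-ε}
  D-β: {R-β, R-γ, R-δ}
  D-γ: {R-β, R-γ}
  D-δ: {R-α, R-ε}
  D-ε: {R-β}
No single site covers all 5 demand points.
But {D-α, D-β} covers everything, so the minimum is 2.

2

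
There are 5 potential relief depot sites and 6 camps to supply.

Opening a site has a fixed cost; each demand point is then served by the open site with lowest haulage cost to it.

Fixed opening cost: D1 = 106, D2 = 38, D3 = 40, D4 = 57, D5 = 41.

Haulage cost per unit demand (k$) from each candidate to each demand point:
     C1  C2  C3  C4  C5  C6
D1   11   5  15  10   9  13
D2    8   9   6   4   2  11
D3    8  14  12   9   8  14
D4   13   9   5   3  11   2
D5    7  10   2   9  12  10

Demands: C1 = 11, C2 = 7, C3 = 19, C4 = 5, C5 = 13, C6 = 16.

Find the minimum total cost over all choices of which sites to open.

387

Open {D2, D4, D5}: assign each demand point to its cheapest open site.
  C1→D5 11×7=77, C2→D2 7×9=63, C3→D5 19×2=38, C4→D4 5×3=15, C5→D2 13×2=26, C6→D4 16×2=32
  haulage cost 251, fixed 136 → total 387.
Compare {D2, D4}: haulage cost 319 + fixed 95 = 414.
Compare {D2, D3, D4, D5}: haulage cost 251 + fixed 176 = 427.
Compare {D2, D3, D4}: haulage cost 319 + fixed 135 = 454.
All other subsets cost ≥ 414. Minimum total cost: 387.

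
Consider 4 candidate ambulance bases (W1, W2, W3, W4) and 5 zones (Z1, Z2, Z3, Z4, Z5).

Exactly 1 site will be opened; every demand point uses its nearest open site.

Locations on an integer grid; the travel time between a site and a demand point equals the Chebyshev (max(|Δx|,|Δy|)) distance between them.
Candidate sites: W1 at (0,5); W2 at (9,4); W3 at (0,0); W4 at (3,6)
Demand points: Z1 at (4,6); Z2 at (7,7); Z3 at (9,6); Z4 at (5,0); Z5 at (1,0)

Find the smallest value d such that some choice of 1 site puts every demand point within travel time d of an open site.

6

Open {W4}.
  Farthest demand point is Z3 at travel time 6 (to W4); all others are ≤ 6.
With {W2} the worst case is 8.
With {W1} the worst case is 9.
No size-1 selection achieves below 6.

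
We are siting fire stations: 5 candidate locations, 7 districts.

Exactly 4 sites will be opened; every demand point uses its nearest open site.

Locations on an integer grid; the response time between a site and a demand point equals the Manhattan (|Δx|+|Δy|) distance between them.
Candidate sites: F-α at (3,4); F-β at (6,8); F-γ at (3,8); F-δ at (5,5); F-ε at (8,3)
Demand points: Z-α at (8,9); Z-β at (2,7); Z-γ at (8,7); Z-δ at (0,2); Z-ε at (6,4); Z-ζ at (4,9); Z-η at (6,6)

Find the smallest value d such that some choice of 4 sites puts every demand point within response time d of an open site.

Open {F-α, F-β, F-γ, F-δ}.
  Farthest demand point is Z-δ at response time 5 (to F-α); all others are ≤ 5.
With {F-α, F-β, F-γ, F-ε} the worst case is 5.
With {F-α, F-β, F-δ, F-ε} the worst case is 5.
No size-4 selection achieves below 5.

5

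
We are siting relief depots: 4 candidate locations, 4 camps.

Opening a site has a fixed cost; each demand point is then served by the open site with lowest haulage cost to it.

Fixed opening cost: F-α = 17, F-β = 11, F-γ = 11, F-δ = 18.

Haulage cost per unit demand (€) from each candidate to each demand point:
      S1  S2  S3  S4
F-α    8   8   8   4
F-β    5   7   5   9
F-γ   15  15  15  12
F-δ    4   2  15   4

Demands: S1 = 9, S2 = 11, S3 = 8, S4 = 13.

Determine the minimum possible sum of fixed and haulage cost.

179

Open {F-β, F-δ}: assign each demand point to its cheapest open site.
  S1→F-δ 9×4=36, S2→F-δ 11×2=22, S3→F-β 8×5=40, S4→F-δ 13×4=52
  haulage cost 150, fixed 29 → total 179.
Compare {F-β, F-γ, F-δ}: haulage cost 150 + fixed 40 = 190.
Compare {F-α, F-β, F-δ}: haulage cost 150 + fixed 46 = 196.
Compare {F-α, F-β, F-γ, F-δ}: haulage cost 150 + fixed 57 = 207.
All other subsets cost ≥ 190. Minimum total cost: 179.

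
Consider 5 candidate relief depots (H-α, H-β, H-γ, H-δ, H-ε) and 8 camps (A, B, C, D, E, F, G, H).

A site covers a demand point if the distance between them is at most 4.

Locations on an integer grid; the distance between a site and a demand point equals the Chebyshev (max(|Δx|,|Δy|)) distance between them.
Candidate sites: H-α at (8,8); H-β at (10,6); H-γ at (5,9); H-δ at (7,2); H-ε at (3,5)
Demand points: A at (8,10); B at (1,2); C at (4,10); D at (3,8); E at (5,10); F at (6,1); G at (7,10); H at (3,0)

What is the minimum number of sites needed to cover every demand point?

Coverage sets (demand points within 4 of each site):
  H-α: {A, C, E, G}
  H-β: {A, G}
  H-γ: {A, C, D, E, G}
  H-δ: {F, H}
  H-ε: {B, D, F}
No 2 sites suffice: every size-2 union leaves at least one demand point uncovered.
But {H-α, H-δ, H-ε} covers everything, so the minimum is 3.

3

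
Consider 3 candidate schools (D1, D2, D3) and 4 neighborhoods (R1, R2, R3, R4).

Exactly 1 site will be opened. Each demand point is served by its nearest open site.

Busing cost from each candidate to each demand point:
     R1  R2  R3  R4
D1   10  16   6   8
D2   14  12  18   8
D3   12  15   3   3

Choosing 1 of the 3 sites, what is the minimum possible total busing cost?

33

Open {D3}.
  R1→D3 12, R2→D3 15, R3→D3 3, R4→D3 3  ⇒ total 33.
Compare {D1}: total 40.
Compare {D2}: total 52.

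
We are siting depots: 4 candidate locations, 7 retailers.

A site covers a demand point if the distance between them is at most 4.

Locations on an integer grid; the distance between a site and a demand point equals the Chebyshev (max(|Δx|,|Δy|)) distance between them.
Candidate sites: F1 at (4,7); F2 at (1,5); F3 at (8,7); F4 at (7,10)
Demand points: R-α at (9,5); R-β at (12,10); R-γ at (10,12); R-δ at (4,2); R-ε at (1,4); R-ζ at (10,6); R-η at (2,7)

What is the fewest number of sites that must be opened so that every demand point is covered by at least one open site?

Coverage sets (demand points within 4 of each site):
  F1: {R-ε, R-η}
  F2: {R-δ, R-ε, R-η}
  F3: {R-α, R-β, R-ζ}
  F4: {R-γ, R-ζ}
No 2 sites suffice: every size-2 union leaves at least one demand point uncovered.
But {F2, F3, F4} covers everything, so the minimum is 3.

3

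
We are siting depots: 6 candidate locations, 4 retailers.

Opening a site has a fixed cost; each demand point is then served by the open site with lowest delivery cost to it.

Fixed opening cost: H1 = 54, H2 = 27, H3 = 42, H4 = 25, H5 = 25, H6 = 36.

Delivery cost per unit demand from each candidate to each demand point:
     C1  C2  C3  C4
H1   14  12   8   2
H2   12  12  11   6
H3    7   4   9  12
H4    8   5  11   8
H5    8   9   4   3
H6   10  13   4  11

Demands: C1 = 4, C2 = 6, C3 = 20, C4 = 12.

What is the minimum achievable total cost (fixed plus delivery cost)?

Open {H5}: assign each demand point to its cheapest open site.
  C1→H5 4×8=32, C2→H5 6×9=54, C3→H5 20×4=80, C4→H5 12×3=36
  delivery cost 202, fixed 25 → total 227.
Compare {H4, H5}: delivery cost 178 + fixed 50 = 228.
Compare {H3, H5}: delivery cost 168 + fixed 67 = 235.
Compare {H2, H5}: delivery cost 202 + fixed 52 = 254.
All other subsets cost ≥ 228. Minimum total cost: 227.

227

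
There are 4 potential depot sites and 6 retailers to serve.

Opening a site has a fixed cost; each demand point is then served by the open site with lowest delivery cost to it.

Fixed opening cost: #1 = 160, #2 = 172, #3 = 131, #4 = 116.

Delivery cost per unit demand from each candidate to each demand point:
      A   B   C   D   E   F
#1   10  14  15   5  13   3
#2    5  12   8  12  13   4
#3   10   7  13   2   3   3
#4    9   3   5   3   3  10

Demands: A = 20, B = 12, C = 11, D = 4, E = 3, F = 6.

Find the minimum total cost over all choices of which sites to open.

Open {#4}: assign each demand point to its cheapest open site.
  A→#4 20×9=180, B→#4 12×3=36, C→#4 11×5=55, D→#4 4×3=12, E→#4 3×3=9, F→#4 6×10=60
  delivery cost 352, fixed 116 → total 468.
Compare {#2, #4}: delivery cost 236 + fixed 288 = 524.
Compare {#3, #4}: delivery cost 306 + fixed 247 = 553.
Compare {#1, #4}: delivery cost 310 + fixed 276 = 586.
All other subsets cost ≥ 524. Minimum total cost: 468.

468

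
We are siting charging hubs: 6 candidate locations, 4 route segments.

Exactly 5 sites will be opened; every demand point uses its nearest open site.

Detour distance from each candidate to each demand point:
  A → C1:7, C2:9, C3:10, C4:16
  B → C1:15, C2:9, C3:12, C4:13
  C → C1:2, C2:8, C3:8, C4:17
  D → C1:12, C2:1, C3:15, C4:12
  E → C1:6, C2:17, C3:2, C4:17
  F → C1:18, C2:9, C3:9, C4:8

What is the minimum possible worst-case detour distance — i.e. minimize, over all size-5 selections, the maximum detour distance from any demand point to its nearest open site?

8

Open {A, B, C, D, F}.
  Farthest demand point is C3 at detour distance 8 (to C); all others are ≤ 8.
With {A, B, C, E, F} the worst case is 8.
With {A, B, D, E, F} the worst case is 8.
No size-5 selection achieves below 8.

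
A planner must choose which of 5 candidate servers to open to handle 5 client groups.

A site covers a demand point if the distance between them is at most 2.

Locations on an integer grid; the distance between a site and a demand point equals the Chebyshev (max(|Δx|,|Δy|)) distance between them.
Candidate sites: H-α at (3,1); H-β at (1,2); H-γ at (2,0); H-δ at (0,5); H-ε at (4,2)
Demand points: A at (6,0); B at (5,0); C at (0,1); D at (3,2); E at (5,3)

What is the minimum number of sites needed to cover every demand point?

Coverage sets (demand points within 2 of each site):
  H-α: {B, D, E}
  H-β: {C, D}
  H-γ: {C, D}
  H-δ: {}
  H-ε: {A, B, D, E}
No single site covers all 5 demand points.
But {H-β, H-ε} covers everything, so the minimum is 2.

2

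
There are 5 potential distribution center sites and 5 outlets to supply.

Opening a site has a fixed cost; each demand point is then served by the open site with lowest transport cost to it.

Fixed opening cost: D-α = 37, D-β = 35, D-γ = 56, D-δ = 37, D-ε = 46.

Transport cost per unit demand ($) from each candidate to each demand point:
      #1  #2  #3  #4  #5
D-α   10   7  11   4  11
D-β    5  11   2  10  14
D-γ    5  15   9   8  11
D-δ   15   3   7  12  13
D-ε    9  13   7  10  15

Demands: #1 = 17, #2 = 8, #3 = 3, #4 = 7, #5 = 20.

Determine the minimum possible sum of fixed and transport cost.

Open {D-α, D-β}: assign each demand point to its cheapest open site.
  #1→D-β 17×5=85, #2→D-α 8×7=56, #3→D-β 3×2=6, #4→D-α 7×4=28, #5→D-α 20×11=220
  transport cost 395, fixed 72 → total 467.
Compare {D-α, D-β, D-δ}: transport cost 363 + fixed 109 = 472.
Compare {D-γ, D-δ}: transport cost 406 + fixed 93 = 499.
Compare {D-α, D-γ, D-δ}: transport cost 378 + fixed 130 = 508.
All other subsets cost ≥ 472. Minimum total cost: 467.

467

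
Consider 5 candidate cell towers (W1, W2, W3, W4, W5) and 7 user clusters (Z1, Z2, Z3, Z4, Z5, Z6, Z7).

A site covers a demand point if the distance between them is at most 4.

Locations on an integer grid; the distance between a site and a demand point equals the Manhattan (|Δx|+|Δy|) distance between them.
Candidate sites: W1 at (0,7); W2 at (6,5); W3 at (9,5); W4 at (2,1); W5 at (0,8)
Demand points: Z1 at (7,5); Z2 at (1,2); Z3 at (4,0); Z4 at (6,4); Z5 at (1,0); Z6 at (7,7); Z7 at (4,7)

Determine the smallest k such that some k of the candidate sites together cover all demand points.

Coverage sets (demand points within 4 of each site):
  W1: {Z7}
  W2: {Z1, Z4, Z6, Z7}
  W3: {Z1, Z4, Z6}
  W4: {Z2, Z3, Z5}
  W5: {}
No single site covers all 7 demand points.
But {W2, W4} covers everything, so the minimum is 2.

2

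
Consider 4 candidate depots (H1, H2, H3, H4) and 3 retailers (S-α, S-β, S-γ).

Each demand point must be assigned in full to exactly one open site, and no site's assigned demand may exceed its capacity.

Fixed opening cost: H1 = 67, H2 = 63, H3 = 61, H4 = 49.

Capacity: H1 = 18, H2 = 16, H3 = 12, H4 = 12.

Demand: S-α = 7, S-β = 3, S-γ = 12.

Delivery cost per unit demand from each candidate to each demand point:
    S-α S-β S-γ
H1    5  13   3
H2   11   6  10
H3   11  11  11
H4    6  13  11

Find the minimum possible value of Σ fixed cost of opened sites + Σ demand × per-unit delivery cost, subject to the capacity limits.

233

Open {H1, H4}; cheapest assignment that respects the capacities:
  H1 (cap 18, load 15): S-β, S-γ — cost 3×13 + 12×3 = 75
  H4 (cap 12, load 7): S-α — cost 7×6 = 42
  Shipping 117, fixed 116 → total 233.
  Any other capacity-feasible assignment to {H1, H4} ships for at least 117.
Compare {H1, H2}: its best feasible assignment gives total 261.
Compare {H1, H3}: its best feasible assignment gives total 274.
Every other set of open sites that can feasibly serve all demand totals ≥ 261 even under its best assignment. Minimum: 233.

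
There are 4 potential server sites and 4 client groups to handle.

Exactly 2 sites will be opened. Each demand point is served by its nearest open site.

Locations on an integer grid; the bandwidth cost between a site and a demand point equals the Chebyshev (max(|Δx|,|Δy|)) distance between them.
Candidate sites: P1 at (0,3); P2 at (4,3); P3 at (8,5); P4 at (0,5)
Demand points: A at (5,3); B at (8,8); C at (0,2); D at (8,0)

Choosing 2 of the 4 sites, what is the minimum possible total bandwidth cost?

11

Open {P1, P2}.
  A→P2 1, B→P2 5, C→P1 1, D→P2 4  ⇒ total 11.
Compare {P1, P3}: total 12.
Compare {P2, P3}: total 12.
No size-2 selection does better; minimum is 11.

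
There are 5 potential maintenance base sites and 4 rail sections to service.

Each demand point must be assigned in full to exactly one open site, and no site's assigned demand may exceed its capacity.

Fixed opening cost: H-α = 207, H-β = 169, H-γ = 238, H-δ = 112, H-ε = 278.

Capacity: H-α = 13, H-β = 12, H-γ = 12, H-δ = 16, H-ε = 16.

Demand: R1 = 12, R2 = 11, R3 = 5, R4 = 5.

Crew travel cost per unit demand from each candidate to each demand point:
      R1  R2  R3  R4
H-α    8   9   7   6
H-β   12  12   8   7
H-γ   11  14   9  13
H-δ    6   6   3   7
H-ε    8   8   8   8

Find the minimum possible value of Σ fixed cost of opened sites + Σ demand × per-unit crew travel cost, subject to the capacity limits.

700

Open {H-α, H-β, H-δ}; cheapest assignment that respects the capacities:
  H-α (cap 13, load 12): R1 — cost 12×8 = 96
  H-β (cap 12, load 5): R4 — cost 5×7 = 35
  H-δ (cap 16, load 16): R2, R3 — cost 11×6 + 5×3 = 81
  Shipping 212, fixed 488 → total 700.
  Any other capacity-feasible assignment to {H-α, H-β, H-δ} ships for at least 212.
Compare {H-β, H-γ, H-δ}: its best feasible assignment gives total 767.
Compare {H-β, H-δ, H-ε}: its best feasible assignment gives total 771.
Every other set of open sites that can feasibly serve all demand totals ≥ 767 even under its best assignment. Minimum: 700.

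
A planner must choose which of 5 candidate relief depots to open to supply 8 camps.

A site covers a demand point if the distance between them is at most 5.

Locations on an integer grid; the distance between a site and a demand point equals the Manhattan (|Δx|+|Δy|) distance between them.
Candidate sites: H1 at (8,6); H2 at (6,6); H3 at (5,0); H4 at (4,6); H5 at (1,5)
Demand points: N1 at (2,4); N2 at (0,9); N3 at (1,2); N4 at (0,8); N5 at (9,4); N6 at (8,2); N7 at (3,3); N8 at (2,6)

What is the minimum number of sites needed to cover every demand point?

Coverage sets (demand points within 5 of each site):
  H1: {N5, N6}
  H2: {N5, N8}
  H3: {N6, N7}
  H4: {N1, N7, N8}
  H5: {N1, N2, N3, N4, N7, N8}
No single site covers all 8 demand points.
But {H1, H5} covers everything, so the minimum is 2.

2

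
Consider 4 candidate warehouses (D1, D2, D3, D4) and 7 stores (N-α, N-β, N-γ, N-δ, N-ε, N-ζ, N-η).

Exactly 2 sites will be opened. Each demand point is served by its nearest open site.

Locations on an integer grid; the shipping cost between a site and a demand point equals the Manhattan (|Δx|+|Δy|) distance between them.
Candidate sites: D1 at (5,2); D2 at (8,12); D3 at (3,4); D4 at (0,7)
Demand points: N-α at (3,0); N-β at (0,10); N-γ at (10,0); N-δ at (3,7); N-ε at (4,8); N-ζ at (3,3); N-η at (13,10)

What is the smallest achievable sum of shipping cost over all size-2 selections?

Open {D2, D3}.
  N-α→D3 4, N-β→D3 9, N-γ→D3 11, N-δ→D3 3, N-ε→D3 5, N-ζ→D3 1, N-η→D2 7  ⇒ total 40.
Compare {D1, D4}: total 41.
Compare {D3, D4}: total 43.
No size-2 selection does better; minimum is 40.

40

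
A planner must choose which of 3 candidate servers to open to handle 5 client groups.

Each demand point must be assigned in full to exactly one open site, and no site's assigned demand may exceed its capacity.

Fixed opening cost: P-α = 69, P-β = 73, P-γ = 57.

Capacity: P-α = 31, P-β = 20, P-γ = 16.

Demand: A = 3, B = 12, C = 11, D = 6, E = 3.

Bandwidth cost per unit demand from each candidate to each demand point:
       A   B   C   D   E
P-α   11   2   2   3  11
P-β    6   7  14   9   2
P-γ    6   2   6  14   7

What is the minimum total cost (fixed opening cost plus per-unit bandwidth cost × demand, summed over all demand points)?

229

Open {P-α, P-γ}; cheapest assignment that respects the capacities:
  P-α (cap 31, load 29): B, C, D — cost 12×2 + 11×2 + 6×3 = 64
  P-γ (cap 16, load 6): A, E — cost 3×6 + 3×7 = 39
  Shipping 103, fixed 126 → total 229.
  Any other capacity-feasible assignment to {P-α, P-γ} ships for at least 103.
Compare {P-α, P-β}: its best feasible assignment gives total 230.
Compare {P-α, P-β, P-γ}: its best feasible assignment gives total 287.
Every other set of open sites that can feasibly serve all demand totals ≥ 230 even under its best assignment. Minimum: 229.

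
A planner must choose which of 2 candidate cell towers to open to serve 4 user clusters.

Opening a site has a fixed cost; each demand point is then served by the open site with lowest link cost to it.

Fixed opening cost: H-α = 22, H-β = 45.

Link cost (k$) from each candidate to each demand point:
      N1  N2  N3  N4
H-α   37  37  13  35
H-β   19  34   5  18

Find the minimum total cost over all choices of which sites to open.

Open {H-β}: assign each demand point to its cheapest open site.
  N1→H-β 19, N2→H-β 34, N3→H-β 5, N4→H-β 18
  link cost 76, fixed 45 → total 121.
Compare {H-α, H-β}: link cost 76 + fixed 67 = 143.
Compare {H-α}: link cost 122 + fixed 22 = 144.

121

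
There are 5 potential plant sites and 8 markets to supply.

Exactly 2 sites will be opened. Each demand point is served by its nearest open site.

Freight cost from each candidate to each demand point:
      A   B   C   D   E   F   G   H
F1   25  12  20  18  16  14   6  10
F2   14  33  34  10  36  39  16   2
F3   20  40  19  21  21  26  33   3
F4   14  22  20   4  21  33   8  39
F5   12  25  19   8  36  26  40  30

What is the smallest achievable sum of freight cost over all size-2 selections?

Open {F1, F2}.
  A→F2 14, B→F1 12, C→F1 20, D→F2 10, E→F1 16, F→F1 14, G→F1 6, H→F2 2  ⇒ total 94.
Compare {F1, F4}: total 96.
Compare {F1, F5}: total 97.
No size-2 selection does better; minimum is 94.

94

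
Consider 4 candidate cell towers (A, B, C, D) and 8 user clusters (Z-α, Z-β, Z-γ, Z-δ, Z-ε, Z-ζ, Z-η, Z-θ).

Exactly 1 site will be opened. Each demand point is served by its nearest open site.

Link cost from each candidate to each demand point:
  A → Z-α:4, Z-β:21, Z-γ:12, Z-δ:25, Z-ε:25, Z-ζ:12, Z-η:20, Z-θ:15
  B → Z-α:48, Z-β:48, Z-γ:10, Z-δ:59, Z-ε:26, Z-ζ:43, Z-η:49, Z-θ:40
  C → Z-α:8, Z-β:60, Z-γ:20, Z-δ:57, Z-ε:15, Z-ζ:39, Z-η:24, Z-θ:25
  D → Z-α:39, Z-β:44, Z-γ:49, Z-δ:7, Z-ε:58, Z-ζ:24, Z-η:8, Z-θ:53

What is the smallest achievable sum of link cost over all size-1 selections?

Open {A}.
  Z-α→A 4, Z-β→A 21, Z-γ→A 12, Z-δ→A 25, Z-ε→A 25, Z-ζ→A 12, Z-η→A 20, Z-θ→A 15  ⇒ total 134.
Compare {C}: total 248.
Compare {D}: total 282.
No size-1 selection does better; minimum is 134.

134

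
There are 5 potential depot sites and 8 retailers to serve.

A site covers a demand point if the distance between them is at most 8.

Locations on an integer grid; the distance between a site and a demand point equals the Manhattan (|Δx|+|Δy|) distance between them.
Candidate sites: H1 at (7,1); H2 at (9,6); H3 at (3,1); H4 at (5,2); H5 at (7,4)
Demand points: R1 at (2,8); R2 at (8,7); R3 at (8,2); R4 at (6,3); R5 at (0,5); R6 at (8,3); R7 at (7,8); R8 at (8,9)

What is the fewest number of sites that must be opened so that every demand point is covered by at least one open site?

Coverage sets (demand points within 8 of each site):
  H1: {R2, R3, R4, R6, R7}
  H2: {R2, R3, R4, R6, R7, R8}
  H3: {R1, R3, R4, R5, R6}
  H4: {R2, R3, R4, R5, R6, R7}
  H5: {R2, R3, R4, R5, R6, R7, R8}
No single site covers all 8 demand points.
But {H2, H3} covers everything, so the minimum is 2.

2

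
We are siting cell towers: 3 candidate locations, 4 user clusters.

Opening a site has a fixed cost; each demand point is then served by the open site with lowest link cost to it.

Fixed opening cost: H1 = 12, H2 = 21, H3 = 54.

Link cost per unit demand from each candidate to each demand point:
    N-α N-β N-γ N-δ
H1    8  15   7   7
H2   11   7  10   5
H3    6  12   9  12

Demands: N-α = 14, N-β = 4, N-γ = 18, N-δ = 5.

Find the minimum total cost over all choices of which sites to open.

324

Open {H1, H2}: assign each demand point to its cheapest open site.
  N-α→H1 14×8=112, N-β→H2 4×7=28, N-γ→H1 18×7=126, N-δ→H2 5×5=25
  link cost 291, fixed 33 → total 324.
Compare {H1}: link cost 333 + fixed 12 = 345.
Compare {H1, H2, H3}: link cost 263 + fixed 87 = 350.
Compare {H1, H3}: link cost 293 + fixed 66 = 359.
All other subsets cost ≥ 345. Minimum total cost: 324.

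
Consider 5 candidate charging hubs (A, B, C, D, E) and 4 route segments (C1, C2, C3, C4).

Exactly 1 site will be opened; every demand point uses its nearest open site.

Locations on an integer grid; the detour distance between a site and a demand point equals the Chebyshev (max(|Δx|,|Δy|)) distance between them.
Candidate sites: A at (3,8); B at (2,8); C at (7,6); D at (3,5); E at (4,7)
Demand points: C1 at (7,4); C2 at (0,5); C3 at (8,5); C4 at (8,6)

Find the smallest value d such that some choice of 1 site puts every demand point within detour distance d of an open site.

4

Open {E}.
  Farthest demand point is C2 at detour distance 4 (to E); all others are ≤ 4.
With {A} the worst case is 5.
With {D} the worst case is 5.
No size-1 selection achieves below 4.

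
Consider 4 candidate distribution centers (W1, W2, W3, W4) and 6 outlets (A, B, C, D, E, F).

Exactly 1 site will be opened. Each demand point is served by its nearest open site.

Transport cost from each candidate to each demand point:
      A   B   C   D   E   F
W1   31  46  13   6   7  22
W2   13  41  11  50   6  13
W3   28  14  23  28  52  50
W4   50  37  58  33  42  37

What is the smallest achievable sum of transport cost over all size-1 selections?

125

Open {W1}.
  A→W1 31, B→W1 46, C→W1 13, D→W1 6, E→W1 7, F→W1 22  ⇒ total 125.
Compare {W2}: total 134.
Compare {W3}: total 195.
No size-1 selection does better; minimum is 125.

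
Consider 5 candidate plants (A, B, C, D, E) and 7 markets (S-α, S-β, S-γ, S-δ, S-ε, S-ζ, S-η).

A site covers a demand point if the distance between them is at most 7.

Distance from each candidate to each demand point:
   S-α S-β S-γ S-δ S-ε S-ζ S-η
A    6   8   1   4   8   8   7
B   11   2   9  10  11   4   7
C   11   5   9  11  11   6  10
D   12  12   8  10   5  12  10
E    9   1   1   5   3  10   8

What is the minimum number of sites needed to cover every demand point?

Coverage sets (demand points within 7 of each site):
  A: {S-α, S-γ, S-δ, S-η}
  B: {S-β, S-ζ, S-η}
  C: {S-β, S-ζ}
  D: {S-ε}
  E: {S-β, S-γ, S-δ, S-ε}
No 2 sites suffice: every size-2 union leaves at least one demand point uncovered.
But {A, B, D} covers everything, so the minimum is 3.

3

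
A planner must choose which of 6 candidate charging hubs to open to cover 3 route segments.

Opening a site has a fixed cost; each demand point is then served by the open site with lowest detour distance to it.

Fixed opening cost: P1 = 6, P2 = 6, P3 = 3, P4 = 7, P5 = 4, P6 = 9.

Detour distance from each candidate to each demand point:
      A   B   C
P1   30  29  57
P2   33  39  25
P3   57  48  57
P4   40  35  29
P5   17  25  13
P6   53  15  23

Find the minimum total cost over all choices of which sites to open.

Open {P5, P6}: assign each demand point to its cheapest open site.
  A→P5 17, B→P6 15, C→P5 13
  detour distance 45, fixed 13 → total 58.
Compare {P5}: detour distance 55 + fixed 4 = 59.
Compare {P3, P5, P6}: detour distance 45 + fixed 16 = 61.
Compare {P3, P5}: detour distance 55 + fixed 7 = 62.
All other subsets cost ≥ 59. Minimum total cost: 58.

58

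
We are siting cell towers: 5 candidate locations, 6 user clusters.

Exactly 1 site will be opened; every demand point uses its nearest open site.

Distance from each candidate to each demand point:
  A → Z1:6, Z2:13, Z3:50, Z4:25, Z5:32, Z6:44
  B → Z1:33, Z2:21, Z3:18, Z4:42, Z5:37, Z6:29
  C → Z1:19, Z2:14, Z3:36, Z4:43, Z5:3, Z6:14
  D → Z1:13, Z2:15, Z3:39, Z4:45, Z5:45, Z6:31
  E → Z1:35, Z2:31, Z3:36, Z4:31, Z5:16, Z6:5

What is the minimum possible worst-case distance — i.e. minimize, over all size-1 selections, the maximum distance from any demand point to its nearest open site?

36

Open {E}.
  Farthest demand point is Z3 at distance 36 (to E); all others are ≤ 36.
With {B} the worst case is 42.
With {C} the worst case is 43.
No size-1 selection achieves below 36.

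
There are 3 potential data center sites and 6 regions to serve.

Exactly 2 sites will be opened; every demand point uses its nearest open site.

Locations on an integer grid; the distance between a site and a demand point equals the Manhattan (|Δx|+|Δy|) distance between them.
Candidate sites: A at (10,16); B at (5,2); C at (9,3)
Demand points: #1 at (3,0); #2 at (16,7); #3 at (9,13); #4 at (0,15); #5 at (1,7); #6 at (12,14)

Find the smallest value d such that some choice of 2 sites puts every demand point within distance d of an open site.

Open {A, C}.
  Farthest demand point is #5 at distance 12 (to C); all others are ≤ 12.
With {A, B} the worst case is 15.
With {B, C} the worst case is 18.
No size-2 selection achieves below 12.

12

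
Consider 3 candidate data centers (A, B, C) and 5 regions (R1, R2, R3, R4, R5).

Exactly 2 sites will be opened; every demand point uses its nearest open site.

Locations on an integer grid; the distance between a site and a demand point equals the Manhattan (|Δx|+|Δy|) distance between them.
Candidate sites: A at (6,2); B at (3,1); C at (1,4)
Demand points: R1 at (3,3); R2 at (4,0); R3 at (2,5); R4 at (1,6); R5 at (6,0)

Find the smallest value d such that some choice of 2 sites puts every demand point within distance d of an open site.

Open {A, C}.
  Farthest demand point is R2 at distance 4 (to A); all others are ≤ 4.
With {B, C} the worst case is 4.
With {A, B} the worst case is 7.
No size-2 selection achieves below 4.

4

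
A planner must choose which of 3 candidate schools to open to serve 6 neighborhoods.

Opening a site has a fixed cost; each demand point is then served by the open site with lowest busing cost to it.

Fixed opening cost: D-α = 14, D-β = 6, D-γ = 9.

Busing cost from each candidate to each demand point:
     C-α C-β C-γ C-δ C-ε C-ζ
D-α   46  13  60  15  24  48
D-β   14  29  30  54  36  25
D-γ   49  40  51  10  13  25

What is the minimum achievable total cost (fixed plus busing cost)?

134

Open {D-α, D-β, D-γ}: assign each demand point to its cheapest open site.
  C-α→D-β 14, C-β→D-α 13, C-γ→D-β 30, C-δ→D-γ 10, C-ε→D-γ 13, C-ζ→D-β 25
  busing cost 105, fixed 29 → total 134.
Compare {D-β, D-γ}: busing cost 121 + fixed 15 = 136.
Compare {D-α, D-β}: busing cost 121 + fixed 20 = 141.
Compare {D-α, D-γ}: busing cost 158 + fixed 23 = 181.
All other subsets cost ≥ 136. Minimum total cost: 134.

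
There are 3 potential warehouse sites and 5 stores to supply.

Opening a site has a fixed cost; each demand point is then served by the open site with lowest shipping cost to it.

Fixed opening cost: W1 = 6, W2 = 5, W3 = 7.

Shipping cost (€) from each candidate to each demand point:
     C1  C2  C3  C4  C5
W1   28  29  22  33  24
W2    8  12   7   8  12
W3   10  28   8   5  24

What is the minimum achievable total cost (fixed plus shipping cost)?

52

Open {W2}: assign each demand point to its cheapest open site.
  C1→W2 8, C2→W2 12, C3→W2 7, C4→W2 8, C5→W2 12
  shipping cost 47, fixed 5 → total 52.
Compare {W2, W3}: shipping cost 44 + fixed 12 = 56.
Compare {W1, W2}: shipping cost 47 + fixed 11 = 58.
Compare {W1, W2, W3}: shipping cost 44 + fixed 18 = 62.
All other subsets cost ≥ 56. Minimum total cost: 52.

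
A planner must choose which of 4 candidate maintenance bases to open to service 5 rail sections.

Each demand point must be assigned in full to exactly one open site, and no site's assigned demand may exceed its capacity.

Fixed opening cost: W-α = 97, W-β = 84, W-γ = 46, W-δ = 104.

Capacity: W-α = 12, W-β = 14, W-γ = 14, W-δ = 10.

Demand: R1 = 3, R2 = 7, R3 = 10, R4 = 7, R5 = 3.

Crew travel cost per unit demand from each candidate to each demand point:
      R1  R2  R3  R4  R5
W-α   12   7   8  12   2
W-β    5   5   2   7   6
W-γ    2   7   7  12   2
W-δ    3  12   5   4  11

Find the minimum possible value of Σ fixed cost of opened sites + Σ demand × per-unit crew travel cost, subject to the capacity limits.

343

Open {W-β, W-γ, W-δ}; cheapest assignment that respects the capacities:
  W-β (cap 14, load 10): R3 — cost 10×2 = 20
  W-γ (cap 14, load 13): R1, R2, R5 — cost 3×2 + 7×7 + 3×2 = 61
  W-δ (cap 10, load 7): R4 — cost 7×4 = 28
  Shipping 109, fixed 234 → total 343.
  Any other capacity-feasible assignment to {W-β, W-γ, W-δ} ships for at least 109.
Compare {W-α, W-β, W-γ}: its best feasible assignment gives total 392.
Compare {W-α, W-β, W-δ}: its best feasible assignment gives total 397.
Every other set of open sites that can feasibly serve all demand totals ≥ 392 even under its best assignment. Minimum: 343.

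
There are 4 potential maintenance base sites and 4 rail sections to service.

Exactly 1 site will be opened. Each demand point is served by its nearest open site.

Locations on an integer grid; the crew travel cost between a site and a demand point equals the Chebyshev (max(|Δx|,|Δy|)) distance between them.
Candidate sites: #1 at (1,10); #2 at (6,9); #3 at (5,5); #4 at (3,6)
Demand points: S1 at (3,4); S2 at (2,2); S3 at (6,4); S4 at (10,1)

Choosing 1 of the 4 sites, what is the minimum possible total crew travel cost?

11

Open {#3}.
  S1→#3 2, S2→#3 3, S3→#3 1, S4→#3 5  ⇒ total 11.
Compare {#4}: total 16.
Compare {#2}: total 25.
No size-1 selection does better; minimum is 11.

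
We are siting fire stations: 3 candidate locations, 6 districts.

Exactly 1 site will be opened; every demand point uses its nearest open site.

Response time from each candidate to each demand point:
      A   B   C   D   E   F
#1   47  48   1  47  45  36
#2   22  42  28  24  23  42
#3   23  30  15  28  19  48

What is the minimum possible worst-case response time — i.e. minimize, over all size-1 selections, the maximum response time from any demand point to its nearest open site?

42

Open {#2}.
  Farthest demand point is B at response time 42 (to #2); all others are ≤ 42.
With {#1} the worst case is 48.
With {#3} the worst case is 48.
No size-1 selection achieves below 42.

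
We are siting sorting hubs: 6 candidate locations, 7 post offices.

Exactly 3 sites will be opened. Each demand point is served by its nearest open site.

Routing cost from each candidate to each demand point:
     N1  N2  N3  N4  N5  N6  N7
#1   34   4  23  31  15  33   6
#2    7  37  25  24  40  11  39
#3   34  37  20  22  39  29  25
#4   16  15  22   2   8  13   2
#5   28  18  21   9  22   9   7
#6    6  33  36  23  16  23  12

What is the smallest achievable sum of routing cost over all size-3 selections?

Open {#1, #2, #4}.
  N1→#2 7, N2→#1 4, N3→#4 22, N4→#4 2, N5→#4 8, N6→#2 11, N7→#4 2  ⇒ total 56.
Compare {#1, #4, #6}: total 57.
Compare {#1, #4, #5}: total 62.
No size-3 selection does better; minimum is 56.

56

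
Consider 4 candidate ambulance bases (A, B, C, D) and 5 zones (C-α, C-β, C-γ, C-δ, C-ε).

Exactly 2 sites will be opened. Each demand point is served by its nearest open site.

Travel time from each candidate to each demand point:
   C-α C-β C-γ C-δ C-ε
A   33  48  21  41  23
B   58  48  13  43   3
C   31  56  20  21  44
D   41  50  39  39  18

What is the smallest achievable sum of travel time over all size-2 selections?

116

Open {B, C}.
  C-α→C 31, C-β→B 48, C-γ→B 13, C-δ→C 21, C-ε→B 3  ⇒ total 116.
Compare {A, B}: total 138.
Compare {C, D}: total 140.
No size-2 selection does better; minimum is 116.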